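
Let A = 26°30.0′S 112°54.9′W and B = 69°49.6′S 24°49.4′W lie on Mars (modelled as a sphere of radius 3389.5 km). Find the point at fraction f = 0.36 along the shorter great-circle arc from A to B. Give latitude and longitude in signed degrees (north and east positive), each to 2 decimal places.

Central angle δ = 1.1273 rad. Interpolating on the sphere with fraction f = 0.36:
P = [sin((1−f)δ)·A + sin(fδ)·B] / sin δ = 0.7312·A + 0.4371·B in Cartesian coordinates,
giving P = (-0.1180, -0.6660, -0.7365), i.e. latitude -47.44°, longitude -100.05°.

-47.44°, -100.05°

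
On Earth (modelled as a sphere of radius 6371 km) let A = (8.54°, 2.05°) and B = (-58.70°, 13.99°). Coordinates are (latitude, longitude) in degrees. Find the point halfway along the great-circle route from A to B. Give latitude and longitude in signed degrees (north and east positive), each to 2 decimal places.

Central angle δ = 1.1856 rad. Interpolating on the sphere with fraction f = 0.5:
P = [sin((1−f)δ)·A + sin(fδ)·B] / sin δ = 0.6029·A + 0.6029·B in Cartesian coordinates,
giving P = (0.8997, 0.0970, -0.4256), i.e. latitude -25.19°, longitude 6.16°.

-25.19°, 6.16°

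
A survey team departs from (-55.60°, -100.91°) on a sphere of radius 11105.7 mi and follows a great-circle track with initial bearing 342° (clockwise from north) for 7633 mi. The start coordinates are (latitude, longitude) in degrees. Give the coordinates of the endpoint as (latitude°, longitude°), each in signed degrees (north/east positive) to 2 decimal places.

Angular distance δ = d/R = 7633/11105.7 = 0.68730 rad; initial bearing θ = 5.9690 rad.
sin φ₂ = sin φ₁ cos δ + cos φ₁ sin δ cos θ = (-0.8251)(0.7730) + (0.5650)(0.6345)(0.9511) = -0.2969, so φ₂ = -17.27°.
Δλ = atan2(sin θ sin δ cos φ₁, cos δ − sin φ₁ sin φ₂) = atan2(-0.1108, 0.5280) = -11.848°.
λ₂ = -100.910° − 11.848° = -112.76°.

-17.27°, -112.76°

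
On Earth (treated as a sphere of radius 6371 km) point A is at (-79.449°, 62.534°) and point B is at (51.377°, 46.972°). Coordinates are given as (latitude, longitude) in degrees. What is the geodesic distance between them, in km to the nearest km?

Let φ₁ = -1.3866 rad, φ₂ = 0.8967 rad, and Δλ = -0.2716 rad.
cos c = sin φ₁ sin φ₂ + cos φ₁ cos φ₂ cos Δλ = (-0.9831)(0.7813) + (0.1831)(0.6242)(0.9633) = -0.65795,
so c = arccos(-0.65795) = 2.28890 rad.
Distance = R·c = 6371 × 2.2889 ≈ 14583 km.

14583 km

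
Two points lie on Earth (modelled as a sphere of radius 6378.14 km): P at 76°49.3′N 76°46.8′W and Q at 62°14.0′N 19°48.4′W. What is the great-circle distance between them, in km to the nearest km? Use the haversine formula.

Let φ₁ = 1.3408 rad, φ₂ = 1.0862 rad, and Δλ = 0.9944 rad.
Haversine: a = sin²(Δφ/2) + cos φ₁ cos φ₂ sin²(Δλ/2) = 0.0161 + (0.2280)(0.4659)(0.2275) = 0.04028.
Central angle c = 2·arcsin(√a) = 0.40415 rad.
Distance = R·c = 6378.14 × 0.4041 ≈ 2578 km.

2578 km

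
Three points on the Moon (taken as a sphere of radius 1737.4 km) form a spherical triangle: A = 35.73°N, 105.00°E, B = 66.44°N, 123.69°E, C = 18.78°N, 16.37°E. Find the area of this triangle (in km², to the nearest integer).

Side lengths (central angles): a = 1.3873, b = 1.3629, c = 0.5686 rad; semiperimeter s = 1.6594.
By l'Huilier's theorem, tan(E/4) = √[tan(s/2) tan((s−a)/2) tan((s−b)/2) tan((s−c)/2)], giving spherical excess E = 0.4637 rad.
Area = E·R² = 0.4637 × (1737.4)² ≈ 1399599 km².

1399599 km²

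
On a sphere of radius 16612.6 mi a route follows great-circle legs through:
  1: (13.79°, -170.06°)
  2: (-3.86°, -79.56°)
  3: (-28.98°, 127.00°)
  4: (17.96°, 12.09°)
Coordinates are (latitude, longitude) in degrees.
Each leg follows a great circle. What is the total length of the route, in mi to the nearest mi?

Leg 1→2: central angle 1.5953 rad, distance 26502.1 mi.
Leg 2→3: central angle 2.4160 rad, distance 40135.3 mi.
Leg 3→4: central angle 2.0943 rad, distance 34791.4 mi.
Total: 26502.1 + 40135.3 + 34791.4 ≈ 101429 mi.

101429 mi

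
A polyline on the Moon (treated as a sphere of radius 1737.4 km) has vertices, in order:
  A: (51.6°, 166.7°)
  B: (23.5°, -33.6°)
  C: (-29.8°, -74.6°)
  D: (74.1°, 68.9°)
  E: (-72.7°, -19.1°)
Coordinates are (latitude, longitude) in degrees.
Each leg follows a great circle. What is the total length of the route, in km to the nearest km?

Leg A→B: central angle 1.7944 rad, distance 3117.6 km.
Leg B→C: central angle 1.1566 rad, distance 2009.5 km.
Leg C→D: central angle 2.3037 rad, distance 4002.5 km.
Leg D→E: central angle 2.7273 rad, distance 4738.4 km.
Total: 3117.6 + 2009.5 + 4002.5 + 4738.4 ≈ 13868 km.

13868 km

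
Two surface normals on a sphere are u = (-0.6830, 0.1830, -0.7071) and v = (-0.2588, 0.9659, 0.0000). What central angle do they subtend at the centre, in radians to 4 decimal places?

u·v = 0.3535; |u| = 1.0000, |v| = 1.0000.
cos θ = (u·v)/(|u||v|) = 0.3535, so θ = 1.2094 rad.

1.2094 rad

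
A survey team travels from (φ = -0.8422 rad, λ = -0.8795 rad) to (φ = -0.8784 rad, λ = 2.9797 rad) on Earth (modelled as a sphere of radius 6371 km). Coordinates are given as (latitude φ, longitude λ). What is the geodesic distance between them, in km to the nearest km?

8371 km

In radians: φ₁ = -0.8422, φ₂ = -0.8784, Δλ = -138.884° = -2.4240 rad.
cos c = sin φ₁ sin φ₂ + cos φ₁ cos φ₂ cos Δλ = (-0.7461)(-0.7697) + (0.6658)(0.6384)(-0.7534) = 0.25407,
so c = arccos(0.25407) = 1.31391 rad.
Distance = R·c = 6371 × 1.3139 ≈ 8371 km.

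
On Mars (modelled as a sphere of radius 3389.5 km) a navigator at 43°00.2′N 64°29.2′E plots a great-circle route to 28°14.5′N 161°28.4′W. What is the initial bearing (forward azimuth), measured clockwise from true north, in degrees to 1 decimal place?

39.7°

Δλ = 134.040° = 2.3394 rad.
y = sin Δλ · cos φ₂ = (0.7189)(0.8810) = 0.6333
x = cos φ₁ sin φ₂ − sin φ₁ cos φ₂ cos Δλ = (0.7313)(0.4732) − (0.6820)(0.8810)(-0.6952) = 0.7637
θ = atan2(y, x) = 39.67°, so the bearing is 39.7°.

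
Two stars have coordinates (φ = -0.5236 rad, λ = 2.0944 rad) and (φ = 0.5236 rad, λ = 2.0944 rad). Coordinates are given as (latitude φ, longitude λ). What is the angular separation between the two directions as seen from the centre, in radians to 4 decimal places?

In radians: φ₁ = -0.5236, φ₂ = 0.5236, Δλ = 0.000° = 0.0000 rad.
Haversine: a = sin²(Δφ/2) + cos φ₁ cos φ₂ sin²(Δλ/2) = 0.2500 + (0.8660)(0.8660)(0.0000) = 0.25000.
Central angle c = 2·arcsin(√a) = 1.04720 rad.
So the angular separation is 1.0472 rad.

1.0472 rad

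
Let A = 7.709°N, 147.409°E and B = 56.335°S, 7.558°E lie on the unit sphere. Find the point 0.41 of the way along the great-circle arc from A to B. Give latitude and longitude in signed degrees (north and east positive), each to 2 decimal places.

Central angle δ = 2.1312 rad. Interpolating on the sphere with fraction f = 0.41:
P = [sin((1−f)δ)·A + sin(fδ)·B] / sin δ = 1.1231·A + 0.9052·B in Cartesian coordinates,
giving P = (-0.4402, 0.6655, -0.6028), i.e. latitude -37.07°, longitude 123.49°.

-37.07°, 123.49°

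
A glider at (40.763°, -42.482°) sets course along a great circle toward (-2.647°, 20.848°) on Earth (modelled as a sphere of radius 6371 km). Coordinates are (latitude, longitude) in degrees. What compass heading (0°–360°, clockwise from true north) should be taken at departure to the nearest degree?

110°

Δλ = 63.330° = 1.1053 rad.
y = sin Δλ · cos φ₂ = (0.8936)(0.9989) = 0.8927
x = cos φ₁ sin φ₂ − sin φ₁ cos φ₂ cos Δλ = (0.7574)(-0.0462) − (0.6529)(0.9989)(0.4489) = -0.3277
θ = atan2(y, x) = 110.16°, so the bearing is 110°.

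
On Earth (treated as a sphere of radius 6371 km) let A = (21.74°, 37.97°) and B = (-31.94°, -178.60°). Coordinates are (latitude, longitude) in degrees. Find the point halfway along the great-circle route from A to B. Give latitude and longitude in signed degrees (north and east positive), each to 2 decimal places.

-15.74°, 101.90°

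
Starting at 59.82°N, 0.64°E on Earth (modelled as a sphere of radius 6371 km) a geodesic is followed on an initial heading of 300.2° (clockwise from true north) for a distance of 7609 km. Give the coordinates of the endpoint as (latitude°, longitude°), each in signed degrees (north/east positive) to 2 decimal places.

33.57°, -104.64°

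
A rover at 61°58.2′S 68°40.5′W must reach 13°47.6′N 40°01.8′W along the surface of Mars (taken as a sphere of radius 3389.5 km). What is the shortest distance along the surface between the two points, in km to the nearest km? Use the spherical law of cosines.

4676 km

In radians: φ₁ = -1.0816, φ₂ = 0.2407, Δλ = 28.645° = 0.4999 rad.
cos c = sin φ₁ sin φ₂ + cos φ₁ cos φ₂ cos Δλ = (-0.8827)(0.2384) + (0.4699)(0.9712)(0.8776) = 0.19007,
so c = arccos(0.19007) = 1.37956 rad.
Distance = R·c = 3389.5 × 1.3796 ≈ 4676 km.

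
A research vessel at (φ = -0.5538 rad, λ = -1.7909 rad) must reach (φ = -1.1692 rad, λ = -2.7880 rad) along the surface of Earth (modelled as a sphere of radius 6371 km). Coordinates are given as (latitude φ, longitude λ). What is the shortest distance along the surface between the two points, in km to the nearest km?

5377 km

In radians: φ₁ = -0.5538, φ₂ = -1.1692, Δλ = -57.130° = -0.9971 rad.
cos c = sin φ₁ sin φ₂ + cos φ₁ cos φ₂ cos Δλ = (-0.5259)(-0.9204) + (0.8505)(0.3909)(0.5427) = 0.66452,
so c = arccos(0.66452) = 0.84394 rad.
Distance = R·c = 6371 × 0.8439 ≈ 5377 km.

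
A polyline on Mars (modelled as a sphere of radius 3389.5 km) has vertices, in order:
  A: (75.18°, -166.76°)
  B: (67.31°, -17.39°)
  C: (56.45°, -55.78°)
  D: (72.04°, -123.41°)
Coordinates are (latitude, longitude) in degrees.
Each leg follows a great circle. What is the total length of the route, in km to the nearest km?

Leg A→B: central angle 0.6317 rad, distance 2141.2 km.
Leg B→C: central angle 0.3597 rad, distance 1219.2 km.
Leg C→D: central angle 0.5401 rad, distance 1830.7 km.
Total: 2141.2 + 1219.2 + 1830.7 ≈ 5191 km.

5191 km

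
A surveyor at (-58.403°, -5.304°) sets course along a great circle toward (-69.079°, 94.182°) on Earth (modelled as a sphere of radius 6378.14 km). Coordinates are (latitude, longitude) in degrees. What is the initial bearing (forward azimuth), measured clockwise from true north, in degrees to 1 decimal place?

With φ₁ = -1.0193, φ₂ = -1.2057, Δλ = 1.7364 rad, the forward-azimuth formula gives
θ = atan2( sin Δλ cos φ₂ , cos φ₁ sin φ₂ − sin φ₁ cos φ₂ cos Δλ ) = atan2(0.3522, -0.5395) = 146.86°.
So the initial bearing is 146.9°.

146.9°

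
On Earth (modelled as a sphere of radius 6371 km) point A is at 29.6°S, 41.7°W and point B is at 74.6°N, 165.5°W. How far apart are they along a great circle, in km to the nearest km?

14144 km

In radians: φ₁ = -0.5166, φ₂ = 1.3020, Δλ = -123.800° = -2.1607 rad.
Haversine: a = sin²(Δφ/2) + cos φ₁ cos φ₂ sin²(Δλ/2) = 0.6227 + (0.8695)(0.2656)(0.7781) = 0.80233.
Central angle c = 2·arcsin(√a) = 2.22013 rad.
Distance = R·c = 6371 × 2.2201 ≈ 14144 km.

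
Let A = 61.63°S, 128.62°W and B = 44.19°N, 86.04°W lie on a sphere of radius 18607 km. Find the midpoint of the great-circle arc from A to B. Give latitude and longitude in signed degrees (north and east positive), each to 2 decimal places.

-9.32°, -102.81°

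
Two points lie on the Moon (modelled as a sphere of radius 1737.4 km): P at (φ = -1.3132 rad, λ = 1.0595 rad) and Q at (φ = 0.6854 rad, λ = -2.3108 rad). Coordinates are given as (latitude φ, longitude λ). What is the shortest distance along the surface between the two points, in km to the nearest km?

4352 km

Let φ₁ = -1.3132 rad, φ₂ = 0.6854 rad, and Δλ = 2.9129 rad.
cos c = sin φ₁ sin φ₂ + cos φ₁ cos φ₂ cos Δλ = (-0.9670)(0.6330) + (0.2548)(0.7742)(-0.9740) = -0.80419,
so c = arccos(-0.80419) = 2.50510 rad.
Distance = R·c = 1737.4 × 2.5051 ≈ 4352 km.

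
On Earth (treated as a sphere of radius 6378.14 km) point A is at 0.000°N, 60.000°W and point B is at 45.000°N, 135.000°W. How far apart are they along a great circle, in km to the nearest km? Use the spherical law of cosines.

With latitudes φ₁ = 0.000°, φ₂ = 45.000° and longitude difference Δλ = -75.000°:
cos c = sin φ₁ sin φ₂ + cos φ₁ cos φ₂ cos Δλ = (0.0000)(0.7071) + (1.0000)(0.7071)(0.2588) = 0.18301,
so c = arccos(0.18301) = 1.38675 rad.
Distance = R·c = 6378.14 × 1.3867 ≈ 8845 km.

8845 km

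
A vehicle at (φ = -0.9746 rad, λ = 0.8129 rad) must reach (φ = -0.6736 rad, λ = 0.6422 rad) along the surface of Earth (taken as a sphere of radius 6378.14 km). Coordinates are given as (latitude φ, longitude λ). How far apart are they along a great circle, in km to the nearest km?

2053 km

With latitudes φ₁ = -55.840°, φ₂ = -38.594° and longitude difference Δλ = -9.780°:
cos c = sin φ₁ sin φ₂ + cos φ₁ cos φ₂ cos Δλ = (-0.8275)(-0.6238) + (0.5615)(0.7816)(0.9855) = 0.94866,
so c = arccos(0.94866) = 0.32182 rad.
Distance = R·c = 6378.14 × 0.3218 ≈ 2053 km.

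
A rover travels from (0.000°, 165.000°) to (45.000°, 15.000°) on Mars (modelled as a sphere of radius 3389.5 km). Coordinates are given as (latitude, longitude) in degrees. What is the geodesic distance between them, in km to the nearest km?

In radians: φ₁ = 0.0000, φ₂ = 0.7854, Δλ = -150.000° = -2.6180 rad.
cos c = sin φ₁ sin φ₂ + cos φ₁ cos φ₂ cos Δλ = (0.0000)(0.7071) + (1.0000)(0.7071)(-0.8660) = -0.61237,
so c = arccos(-0.61237) = 2.22985 rad.
Distance = R·c = 3389.5 × 2.2299 ≈ 7558 km.

7558 km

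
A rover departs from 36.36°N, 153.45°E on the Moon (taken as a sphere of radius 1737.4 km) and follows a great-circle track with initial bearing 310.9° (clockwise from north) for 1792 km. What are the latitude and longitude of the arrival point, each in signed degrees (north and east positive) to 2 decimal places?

49.19°, 70.53°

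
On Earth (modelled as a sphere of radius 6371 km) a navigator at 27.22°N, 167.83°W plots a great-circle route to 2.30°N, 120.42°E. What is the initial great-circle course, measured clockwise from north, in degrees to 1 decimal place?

Δλ = -71.750° = -1.2523 rad.
y = sin Δλ · cos φ₂ = (-0.9497)(0.9992) = -0.9489
x = cos φ₁ sin φ₂ − sin φ₁ cos φ₂ cos Δλ = (0.8893)(0.0401) − (0.4574)(0.9992)(0.3132) = -0.1074
θ = atan2(y, x) = -96.46°; adding 360° gives 263.5°.

263.5°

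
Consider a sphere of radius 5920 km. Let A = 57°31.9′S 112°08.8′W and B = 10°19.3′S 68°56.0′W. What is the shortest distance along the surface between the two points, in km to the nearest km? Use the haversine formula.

With latitudes φ₁ = -57.532°, φ₂ = -10.322° and longitude difference Δλ = 43.213°:
Haversine: a = sin²(Δφ/2) + cos φ₁ cos φ₂ sin²(Δλ/2) = 0.1603 + (0.5368)(0.9838)(0.1356) = 0.23196.
Central angle c = 2·arcsin(√a) = 1.00500 rad.
Distance = R·c = 5920 × 1.0050 ≈ 5950 km.

5950 km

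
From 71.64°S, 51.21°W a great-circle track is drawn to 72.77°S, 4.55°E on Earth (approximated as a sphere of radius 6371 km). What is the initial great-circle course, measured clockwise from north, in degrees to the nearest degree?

Δλ = 55.760° = 0.9732 rad.
y = sin Δλ · cos φ₂ = (0.8267)(0.2962) = 0.2449
x = cos φ₁ sin φ₂ − sin φ₁ cos φ₂ cos Δλ = (0.3150)(-0.9551) − (-0.9491)(0.2962)(0.5627) = -0.1427
θ = atan2(y, x) = 120.23°, so the bearing is 120°.

120°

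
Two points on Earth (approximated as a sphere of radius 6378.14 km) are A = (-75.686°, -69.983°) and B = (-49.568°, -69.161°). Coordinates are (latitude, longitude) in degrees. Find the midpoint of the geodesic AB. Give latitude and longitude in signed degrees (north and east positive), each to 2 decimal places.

-62.63°, -69.39°

The central angle between A and B is δ = 0.4559 rad.
With f = 0.5, the slerp weights are sin((1−f)δ)/sin δ = 0.5133 and sin(fδ)/sin δ = 0.5133.
Weighted sum of the unit vectors: (0.5133)·(0.0846,-0.2323,-0.9690) + (0.5133)·(0.2307,-0.6061,-0.7612) = (0.1619, -0.4303, -0.8880).
Converting back: φ = atan2(z, √(x²+y²)) = -62.63°, λ = atan2(y, x) = -69.39°.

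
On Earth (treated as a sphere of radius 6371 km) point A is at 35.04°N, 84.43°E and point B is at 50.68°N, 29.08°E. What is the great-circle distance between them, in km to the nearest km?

4708 km

Let φ₁ = 0.6116 rad, φ₂ = 0.8845 rad, and Δλ = -0.9660 rad.
cos c = sin φ₁ sin φ₂ + cos φ₁ cos φ₂ cos Δλ = (0.5741)(0.7736) + (0.8188)(0.6337)(0.5686) = 0.73914,
so c = arccos(0.73914) = 0.73900 rad.
Distance = R·c = 6371 × 0.7390 ≈ 4708 km.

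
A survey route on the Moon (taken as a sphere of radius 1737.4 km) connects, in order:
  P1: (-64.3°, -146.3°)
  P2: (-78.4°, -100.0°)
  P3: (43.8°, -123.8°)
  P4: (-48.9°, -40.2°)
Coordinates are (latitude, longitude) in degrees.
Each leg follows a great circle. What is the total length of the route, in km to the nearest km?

Leg P1→P2: central angle 0.3395 rad, distance 589.9 km.
Leg P2→P3: central angle 2.1474 rad, distance 3731.0 km.
Leg P3→P4: central angle 2.0586 rad, distance 3576.6 km.
Total: 589.9 + 3731.0 + 3576.6 ≈ 7897 km.

7897 km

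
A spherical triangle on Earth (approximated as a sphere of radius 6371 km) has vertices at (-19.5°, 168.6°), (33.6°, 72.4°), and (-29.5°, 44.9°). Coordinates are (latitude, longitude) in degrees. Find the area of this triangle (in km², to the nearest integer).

Side lengths (central angles): a = 1.1912, b = 1.8659, c = 1.8437 rad; semiperimeter s = 2.4504.
By l'Huilier's theorem, tan(E/4) = √[tan(s/2) tan((s−a)/2) tan((s−b)/2) tan((s−c)/2)], giving spherical excess E = 1.6464 rad.
Area = E·R² = 1.6464 × (6371)² ≈ 66825467 km².

66825467 km²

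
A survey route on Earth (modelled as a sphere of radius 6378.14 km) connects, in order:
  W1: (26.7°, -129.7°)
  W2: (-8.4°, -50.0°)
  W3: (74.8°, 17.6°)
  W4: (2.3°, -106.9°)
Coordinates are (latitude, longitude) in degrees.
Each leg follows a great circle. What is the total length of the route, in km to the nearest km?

30436 km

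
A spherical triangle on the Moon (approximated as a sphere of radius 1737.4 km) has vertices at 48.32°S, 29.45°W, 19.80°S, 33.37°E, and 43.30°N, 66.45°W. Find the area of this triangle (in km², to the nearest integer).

3844743 km²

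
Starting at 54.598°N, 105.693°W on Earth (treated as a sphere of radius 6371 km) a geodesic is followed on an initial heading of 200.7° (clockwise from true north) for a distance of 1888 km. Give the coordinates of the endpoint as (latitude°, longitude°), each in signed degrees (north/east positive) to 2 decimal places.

38.41°, -113.26°

Angular distance δ = d/R = 1888/6371 = 0.29634 rad; initial bearing θ = 3.5029 rad.
sin φ₂ = sin φ₁ cos δ + cos φ₁ sin δ cos θ = (0.8151)(0.9564) + (0.5793)(0.2920)(-0.9354) = 0.6213, so φ₂ = 38.41°.
Δλ = atan2(sin θ sin δ cos φ₁, cos δ − sin φ₁ sin φ₂) = atan2(-0.0598, 0.4500) = -7.570°.
λ₂ = -105.693° − 7.570° = -113.26°.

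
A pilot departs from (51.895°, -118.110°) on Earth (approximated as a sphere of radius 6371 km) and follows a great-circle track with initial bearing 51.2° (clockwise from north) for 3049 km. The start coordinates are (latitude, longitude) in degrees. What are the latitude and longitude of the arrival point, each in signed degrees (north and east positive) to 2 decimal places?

Angular distance δ = d/R = 3049/6371 = 0.47857 rad; initial bearing θ = 0.8936 rad.
sin φ₂ = sin φ₁ cos δ + cos φ₁ sin δ cos θ = (0.7869)(0.8877) + (0.6171)(0.4605)(0.6266) = 0.8765, so φ₂ = 61.23°.
Δλ = atan2(sin θ sin δ cos φ₁, cos δ − sin φ₁ sin φ₂) = atan2(0.2215, 0.1979) = 48.216°.
λ₂ = -118.110° + 48.216° = -69.89°.

61.23°, -69.89°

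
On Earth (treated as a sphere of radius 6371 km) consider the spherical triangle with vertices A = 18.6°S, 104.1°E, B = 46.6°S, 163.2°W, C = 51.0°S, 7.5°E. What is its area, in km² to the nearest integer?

Side lengths (central angles): a = 1.4324, b = 1.3905, c = 1.3683 rad; semiperimeter s = 2.0956.
By l'Huilier's theorem, tan(E/4) = √[tan(s/2) tan((s−a)/2) tan((s−b)/2) tan((s−c)/2)], giving spherical excess E = 1.1260 rad.
Area = E·R² = 1.1260 × (6371)² ≈ 45704689 km².

45704689 km²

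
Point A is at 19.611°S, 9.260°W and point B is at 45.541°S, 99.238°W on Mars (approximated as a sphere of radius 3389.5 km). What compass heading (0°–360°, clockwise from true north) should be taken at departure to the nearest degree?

226°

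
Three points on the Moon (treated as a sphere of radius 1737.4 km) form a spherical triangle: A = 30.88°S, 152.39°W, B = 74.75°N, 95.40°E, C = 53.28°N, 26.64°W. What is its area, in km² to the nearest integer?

5428105 km²

Side lengths (central angles): a = 0.8094, b = 2.3620, c = 2.1901 rad; semiperimeter s = 2.6808.
By l'Huilier's theorem, tan(E/4) = √[tan(s/2) tan((s−a)/2) tan((s−b)/2) tan((s−c)/2)], giving spherical excess E = 1.7982 rad.
Area = E·R² = 1.7982 × (1737.4)² ≈ 5428105 km².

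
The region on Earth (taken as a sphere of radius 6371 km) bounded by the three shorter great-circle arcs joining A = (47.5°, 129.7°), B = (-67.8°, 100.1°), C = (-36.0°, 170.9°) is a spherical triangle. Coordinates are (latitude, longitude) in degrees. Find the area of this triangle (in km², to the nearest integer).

39805217 km²

Side lengths (central angles): a = 0.8701, b = 1.5929, c = 2.0495 rad; semiperimeter s = 2.2563.
By l'Huilier's theorem, tan(E/4) = √[tan(s/2) tan((s−a)/2) tan((s−b)/2) tan((s−c)/2)], giving spherical excess E = 0.9807 rad.
Area = E·R² = 0.9807 × (6371)² ≈ 39805217 km².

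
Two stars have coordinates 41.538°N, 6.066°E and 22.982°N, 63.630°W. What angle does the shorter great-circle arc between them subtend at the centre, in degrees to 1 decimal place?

With latitudes φ₁ = 41.538°, φ₂ = 22.982° and longitude difference Δλ = -69.696°:
cos c = sin φ₁ sin φ₂ + cos φ₁ cos φ₂ cos Δλ = (0.6631)(0.3904) + (0.7485)(0.9206)(0.3470) = 0.49803,
so c = arccos(0.49803) = 1.04947 rad.
So the angular separation is 60.1°.

60.1°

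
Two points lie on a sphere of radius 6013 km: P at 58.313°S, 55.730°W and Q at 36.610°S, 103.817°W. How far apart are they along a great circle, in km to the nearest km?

3977 km

With latitudes φ₁ = -58.313°, φ₂ = -36.610° and longitude difference Δλ = -48.087°:
cos c = sin φ₁ sin φ₂ + cos φ₁ cos φ₂ cos Δλ = (-0.8509)(-0.5964) + (0.5253)(0.8027)(0.6680) = 0.78913,
so c = arccos(0.78913) = 0.66141 rad.
Distance = R·c = 6013 × 0.6614 ≈ 3977 km.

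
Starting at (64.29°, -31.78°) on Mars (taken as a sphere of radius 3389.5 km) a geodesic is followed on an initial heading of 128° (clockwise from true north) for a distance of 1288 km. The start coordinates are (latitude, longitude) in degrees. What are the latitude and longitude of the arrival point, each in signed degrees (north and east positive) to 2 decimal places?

Angular distance δ = d/R = 1288/3389.5 = 0.38000 rad; initial bearing θ = 2.2340 rad.
sin φ₂ = sin φ₁ cos δ + cos φ₁ sin δ cos θ = (0.9010)(0.9287) + (0.4338)(0.3709)(-0.6157) = 0.7377, so φ₂ = 47.53°.
Δλ = atan2(sin θ sin δ cos φ₁, cos δ − sin φ₁ sin φ₂) = atan2(0.1268, 0.2640) = 25.652°.
λ₂ = -31.780° + 25.652° = -6.13°.

47.53°, -6.13°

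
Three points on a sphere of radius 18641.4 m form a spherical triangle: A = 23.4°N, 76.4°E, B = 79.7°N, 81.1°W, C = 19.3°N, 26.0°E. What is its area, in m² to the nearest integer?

214256906 m²

Side lengths (central angles): a = 1.2916, b = 0.8184, c = 1.3293 rad; semiperimeter s = 1.7197.
By l'Huilier's theorem, tan(E/4) = √[tan(s/2) tan((s−a)/2) tan((s−b)/2) tan((s−c)/2)], giving spherical excess E = 0.6166 rad.
Area = E·R² = 0.6166 × (18641.4)² ≈ 214256906 m².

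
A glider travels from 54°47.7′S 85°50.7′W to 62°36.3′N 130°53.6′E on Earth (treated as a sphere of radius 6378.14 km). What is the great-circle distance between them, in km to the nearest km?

17780 km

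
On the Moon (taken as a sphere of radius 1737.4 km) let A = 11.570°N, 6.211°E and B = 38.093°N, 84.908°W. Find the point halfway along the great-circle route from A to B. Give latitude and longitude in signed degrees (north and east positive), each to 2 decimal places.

Central angle δ = 1.4619 rad. Interpolating on the sphere with fraction f = 0.5:
P = [sin((1−f)δ)·A + sin(fδ)·B] / sin δ = 0.6716·A + 0.6716·B in Cartesian coordinates,
giving P = (0.7010, -0.4553, 0.5490), i.e. latitude 33.30°, longitude -33.00°.

33.30°, -33.00°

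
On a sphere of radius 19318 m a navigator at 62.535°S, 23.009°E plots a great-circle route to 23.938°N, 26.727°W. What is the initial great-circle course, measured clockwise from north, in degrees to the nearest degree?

Δλ = -49.736° = -0.8681 rad.
y = sin Δλ · cos φ₂ = (-0.7631)(0.9140) = -0.6974
x = cos φ₁ sin φ₂ − sin φ₁ cos φ₂ cos Δλ = (0.4612)(0.4057) − (-0.8873)(0.9140)(0.6463) = 0.7113
θ = atan2(y, x) = -44.44°; adding 360° gives 316°.

316°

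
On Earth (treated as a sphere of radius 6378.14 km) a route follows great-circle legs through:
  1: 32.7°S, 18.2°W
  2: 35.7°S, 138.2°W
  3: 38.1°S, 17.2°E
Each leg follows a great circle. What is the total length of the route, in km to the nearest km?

Leg 1→2: central angle 1.5972 rad, distance 10187.4 km.
Leg 2→3: central angle 1.7936 rad, distance 11440.0 km.
Total: 10187.4 + 11440.0 ≈ 21627 km.

21627 km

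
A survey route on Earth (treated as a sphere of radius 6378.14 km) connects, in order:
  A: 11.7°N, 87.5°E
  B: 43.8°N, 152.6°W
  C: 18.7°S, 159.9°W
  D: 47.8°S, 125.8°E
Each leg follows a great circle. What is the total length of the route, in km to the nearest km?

Leg A→B: central angle 1.7844 rad, distance 11381.0 km.
Leg B→C: central angle 1.0971 rad, distance 6997.3 km.
Leg C→D: central angle 1.1487 rad, distance 7326.5 km.
Total: 11381.0 + 6997.3 + 7326.5 ≈ 25705 km.

25705 km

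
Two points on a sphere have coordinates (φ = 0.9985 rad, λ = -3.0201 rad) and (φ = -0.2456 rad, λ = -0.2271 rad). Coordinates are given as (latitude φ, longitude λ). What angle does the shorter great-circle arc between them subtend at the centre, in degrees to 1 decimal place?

With latitudes φ₁ = 57.210°, φ₂ = -14.072° and longitude difference Δλ = 160.027°:
cos c = sin φ₁ sin φ₂ + cos φ₁ cos φ₂ cos Δλ = (0.8407)(-0.2431) + (0.5416)(0.9700)(-0.9399) = -0.69811,
so c = arccos(-0.69811) = 2.34356 rad.
So the angular separation is 134.3°.

134.3°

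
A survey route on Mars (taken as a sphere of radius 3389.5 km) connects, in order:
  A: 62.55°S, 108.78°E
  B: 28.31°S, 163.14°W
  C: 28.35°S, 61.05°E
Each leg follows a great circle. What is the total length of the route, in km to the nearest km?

10266 km

Leg A→B: central angle 1.1214 rad, distance 3800.9 km.
Leg B→C: central angle 1.9075 rad, distance 6465.4 km.
Total: 3800.9 + 6465.4 ≈ 10266 km.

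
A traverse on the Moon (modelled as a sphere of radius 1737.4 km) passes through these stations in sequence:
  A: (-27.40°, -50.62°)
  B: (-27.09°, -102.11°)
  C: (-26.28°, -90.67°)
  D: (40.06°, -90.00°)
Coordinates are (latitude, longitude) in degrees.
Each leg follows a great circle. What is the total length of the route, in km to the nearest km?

3700 km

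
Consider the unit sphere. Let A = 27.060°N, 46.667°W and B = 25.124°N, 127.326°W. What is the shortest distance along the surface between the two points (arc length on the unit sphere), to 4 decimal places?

Let φ₁ = 0.4723 rad, φ₂ = 0.4385 rad, and Δλ = -1.4078 rad.
cos c = sin φ₁ sin φ₂ + cos φ₁ cos φ₂ cos Δλ = (0.4549)(0.4246) + (0.8905)(0.9054)(0.1623) = 0.32402,
so c = arccos(0.32402) = 1.24082 rad.
On the unit sphere the arc length equals the central angle: 1.2408.

1.2408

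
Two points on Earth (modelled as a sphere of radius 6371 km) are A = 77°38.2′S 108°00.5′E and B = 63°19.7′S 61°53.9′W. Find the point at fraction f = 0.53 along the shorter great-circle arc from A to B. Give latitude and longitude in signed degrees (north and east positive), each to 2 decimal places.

-81.51°, -54.60°

Central angle δ = 0.6789 rad. Interpolating on the sphere with fraction f = 0.53:
P = [sin((1−f)δ)·A + sin(fδ)·B] / sin δ = 0.4996·A + 0.5607·B in Cartesian coordinates,
giving P = (0.0855, -0.1203, -0.9890), i.e. latitude -81.51°, longitude -54.60°.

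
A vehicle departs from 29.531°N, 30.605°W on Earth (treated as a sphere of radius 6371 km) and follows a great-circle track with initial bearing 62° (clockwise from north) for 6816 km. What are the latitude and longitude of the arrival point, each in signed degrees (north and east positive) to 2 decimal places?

36.51°, 43.89°

Angular distance δ = d/R = 6816/6371 = 1.06985 rad; initial bearing θ = 1.0821 rad.
sin φ₂ = sin φ₁ cos δ + cos φ₁ sin δ cos θ = (0.4929)(0.4803) + (0.8701)(0.8771)(0.4695) = 0.5950, so φ₂ = 36.51°.
Δλ = atan2(sin θ sin δ cos φ₁, cos δ − sin φ₁ sin φ₂) = atan2(0.6738, 0.1870) = 74.491°.
λ₂ = -30.605° + 74.491° = 43.89°.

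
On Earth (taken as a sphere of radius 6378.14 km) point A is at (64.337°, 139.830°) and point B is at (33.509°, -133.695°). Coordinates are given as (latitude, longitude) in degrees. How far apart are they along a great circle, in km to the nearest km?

In radians: φ₁ = 1.1229, φ₂ = 0.5848, Δλ = 86.475° = 1.5093 rad.
cos c = sin φ₁ sin φ₂ + cos φ₁ cos φ₂ cos Δλ = (0.9014)(0.5521) + (0.4331)(0.8338)(0.0615) = 0.51981,
so c = arccos(0.51981) = 1.02417 rad.
Distance = R·c = 6378.14 × 1.0242 ≈ 6532 km.

6532 km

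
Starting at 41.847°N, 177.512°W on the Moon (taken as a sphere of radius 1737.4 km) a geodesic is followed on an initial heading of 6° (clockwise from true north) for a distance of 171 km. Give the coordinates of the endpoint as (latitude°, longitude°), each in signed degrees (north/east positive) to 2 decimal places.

47.45°, -176.64°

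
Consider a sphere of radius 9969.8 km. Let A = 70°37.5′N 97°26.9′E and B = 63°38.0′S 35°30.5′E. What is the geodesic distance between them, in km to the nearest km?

24515 km

Let φ₁ = 1.2326 rad, φ₂ = -1.1106 rad, and Δλ = -1.0811 rad.
cos c = sin φ₁ sin φ₂ + cos φ₁ cos φ₂ cos Δλ = (0.9434)(-0.8960) + (0.3317)(0.4441)(0.4704) = -0.77592,
so c = arccos(-0.77592) = 2.45897 rad.
Distance = R·c = 9969.8 × 2.4590 ≈ 24515 km.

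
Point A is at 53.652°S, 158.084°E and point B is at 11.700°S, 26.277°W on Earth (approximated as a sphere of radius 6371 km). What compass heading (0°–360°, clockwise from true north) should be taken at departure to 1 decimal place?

175.3°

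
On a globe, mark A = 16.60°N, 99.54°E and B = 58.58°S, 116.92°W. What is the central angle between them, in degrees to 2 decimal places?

130.21°

In radians: φ₁ = 0.2897, φ₂ = -1.0224, Δλ = 143.540° = 2.5052 rad.
cos c = sin φ₁ sin φ₂ + cos φ₁ cos φ₂ cos Δλ = (0.2857)(-0.8534) + (0.9583)(0.5213)(-0.8043) = -0.64560,
so c = arccos(-0.64560) = 2.27260 rad.
So the angular separation is 130.21°.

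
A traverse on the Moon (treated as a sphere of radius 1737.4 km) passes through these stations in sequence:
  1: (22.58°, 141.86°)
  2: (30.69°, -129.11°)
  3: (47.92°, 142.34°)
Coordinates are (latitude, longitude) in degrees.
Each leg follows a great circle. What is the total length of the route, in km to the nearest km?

4389 km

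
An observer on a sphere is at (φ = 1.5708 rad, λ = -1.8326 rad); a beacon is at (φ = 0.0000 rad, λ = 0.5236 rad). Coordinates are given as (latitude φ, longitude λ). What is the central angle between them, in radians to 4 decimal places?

1.5708 rad

In radians: φ₁ = 1.5708, φ₂ = 0.0000, Δλ = 135.000° = 2.3562 rad.
Haversine: a = sin²(Δφ/2) + cos φ₁ cos φ₂ sin²(Δλ/2) = 0.5000 + (-0.0000)(1.0000)(0.8536) = 0.50000.
Central angle c = 2·arcsin(√a) = 1.57079 rad.
So the angular separation is 1.5708 rad.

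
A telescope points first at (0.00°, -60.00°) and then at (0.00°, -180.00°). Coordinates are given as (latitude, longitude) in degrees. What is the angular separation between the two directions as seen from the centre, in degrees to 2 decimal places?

In radians: φ₁ = 0.0000, φ₂ = 0.0000, Δλ = -120.000° = -2.0944 rad.
cos c = sin φ₁ sin φ₂ + cos φ₁ cos φ₂ cos Δλ = (0.0000)(0.0000) + (1.0000)(1.0000)(-0.5000) = -0.50000,
so c = arccos(-0.50000) = 2.09440 rad.
So the angular separation is 120.00°.

120.00°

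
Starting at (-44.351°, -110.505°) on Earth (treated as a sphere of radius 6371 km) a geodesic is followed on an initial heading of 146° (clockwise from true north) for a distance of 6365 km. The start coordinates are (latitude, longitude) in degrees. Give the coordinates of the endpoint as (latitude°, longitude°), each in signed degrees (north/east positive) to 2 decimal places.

Angular distance δ = d/R = 6365/6371 = 0.99906 rad; initial bearing θ = 2.5482 rad.
sin φ₂ = sin φ₁ cos δ + cos φ₁ sin δ cos θ = (-0.6991)(0.5411) + (0.7151)(0.8410)(-0.8290) = -0.8768, so φ₂ = -61.26°.
Δλ = atan2(sin θ sin δ cos φ₁, cos δ − sin φ₁ sin φ₂) = atan2(0.3363, -0.0718) = 102.058°.
λ₂ = -110.505° + 102.058° = -8.45°.

-61.26°, -8.45°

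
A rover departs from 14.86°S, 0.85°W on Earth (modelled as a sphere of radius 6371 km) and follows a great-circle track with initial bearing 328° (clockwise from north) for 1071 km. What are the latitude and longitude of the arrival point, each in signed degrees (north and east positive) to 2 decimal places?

-6.64°, -5.97°

Angular distance δ = d/R = 1071/6371 = 0.16811 rad; initial bearing θ = 5.7247 rad.
sin φ₂ = sin φ₁ cos δ + cos φ₁ sin δ cos θ = (-0.2565)(0.9859) + (0.9666)(0.1673)(0.8480) = -0.1157, so φ₂ = -6.64°.
Δλ = atan2(sin θ sin δ cos φ₁, cos δ − sin φ₁ sin φ₂) = atan2(-0.0857, 0.9562) = -5.121°.
λ₂ = -0.850° − 5.121° = -5.97°.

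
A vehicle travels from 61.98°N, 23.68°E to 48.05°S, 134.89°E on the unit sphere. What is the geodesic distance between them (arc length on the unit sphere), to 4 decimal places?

With latitudes φ₁ = 61.980°, φ₂ = -48.050° and longitude difference Δλ = 111.210°:
cos c = sin φ₁ sin φ₂ + cos φ₁ cos φ₂ cos Δλ = (0.8828)(-0.7437) + (0.4698)(0.6685)(-0.3618) = -0.77017,
so c = arccos(-0.77017) = 2.44990 rad.
On the unit sphere the arc length equals the central angle: 2.4499.

2.4499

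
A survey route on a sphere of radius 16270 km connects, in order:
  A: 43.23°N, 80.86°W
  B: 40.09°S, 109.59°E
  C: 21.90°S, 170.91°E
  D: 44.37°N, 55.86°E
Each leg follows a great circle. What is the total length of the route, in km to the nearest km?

Leg A→B: central angle 2.9949 rad, distance 48726.3 km.
Leg B→C: central angle 0.9510 rad, distance 15473.0 km.
Leg C→D: central angle 2.1432 rad, distance 34869.9 km.
Total: 48726.3 + 15473.0 + 34869.9 ≈ 99069 km.

99069 km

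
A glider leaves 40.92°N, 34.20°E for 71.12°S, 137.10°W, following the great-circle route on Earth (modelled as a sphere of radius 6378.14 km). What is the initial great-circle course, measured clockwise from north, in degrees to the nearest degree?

Δλ = -171.300° = -2.9897 rad.
y = sin Δλ · cos φ₂ = (-0.1513)(0.3236) = -0.0489
x = cos φ₁ sin φ₂ − sin φ₁ cos φ₂ cos Δλ = (0.7556)(-0.9462) − (0.6550)(0.3236)(-0.9885) = -0.5055
θ = atan2(y, x) = -174.47°; adding 360° gives 186°.

186°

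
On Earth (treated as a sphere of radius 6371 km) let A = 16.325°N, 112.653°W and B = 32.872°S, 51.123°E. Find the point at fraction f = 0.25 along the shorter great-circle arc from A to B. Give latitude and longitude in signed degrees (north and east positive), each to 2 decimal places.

-15.07°, -88.42°

The central angle between A and B is δ = 2.7558 rad.
With f = 0.25, the slerp weights are sin((1−f)δ)/sin δ = 2.3370 and sin(fδ)/sin δ = 1.6893.
Weighted sum of the unit vectors: (2.3370)·(-0.3696,-0.8856,0.2811) + (1.6893)·(0.5272,0.6538,-0.5428) = (0.0267, -0.9652, -0.2600).
Converting back: φ = atan2(z, √(x²+y²)) = -15.07°, λ = atan2(y, x) = -88.42°.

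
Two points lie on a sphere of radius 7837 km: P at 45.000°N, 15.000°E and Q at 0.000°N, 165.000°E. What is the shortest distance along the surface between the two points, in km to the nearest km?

17475 km

Let φ₁ = 0.7854 rad, φ₂ = 0.0000 rad, and Δλ = 2.6180 rad.
cos c = sin φ₁ sin φ₂ + cos φ₁ cos φ₂ cos Δλ = (0.7071)(0.0000) + (0.7071)(1.0000)(-0.8660) = -0.61237,
so c = arccos(-0.61237) = 2.22985 rad.
Distance = R·c = 7837 × 2.2299 ≈ 17475 km.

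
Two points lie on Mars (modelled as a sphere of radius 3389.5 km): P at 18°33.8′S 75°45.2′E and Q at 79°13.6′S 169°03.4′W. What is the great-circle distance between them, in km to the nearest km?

Let φ₁ = -0.3240 rad, φ₂ = -1.3828 rad, and Δλ = 2.0104 rad.
cos c = sin φ₁ sin φ₂ + cos φ₁ cos φ₂ cos Δλ = (-0.3184)(-0.9824) + (0.9480)(0.1869)(-0.4256) = 0.23732,
so c = arccos(0.23732) = 1.33119 rad.
Distance = R·c = 3389.5 × 1.3312 ≈ 4512 km.

4512 km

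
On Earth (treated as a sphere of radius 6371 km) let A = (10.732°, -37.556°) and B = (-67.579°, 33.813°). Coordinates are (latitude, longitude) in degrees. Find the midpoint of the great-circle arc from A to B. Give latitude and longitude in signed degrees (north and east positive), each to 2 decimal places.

Central angle δ = 1.6232 rad. Interpolating on the sphere with fraction f = 0.5:
P = [sin((1−f)δ)·A + sin(fδ)·B] / sin δ = 0.7264·A + 0.7264·B in Cartesian coordinates,
giving P = (0.7960, -0.2808, -0.5362), i.e. latitude -32.43°, longitude -19.43°.

-32.43°, -19.43°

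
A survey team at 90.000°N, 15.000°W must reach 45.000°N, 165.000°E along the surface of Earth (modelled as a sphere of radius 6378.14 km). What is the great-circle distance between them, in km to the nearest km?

Let φ₁ = 1.5708 rad, φ₂ = 0.7854 rad, and Δλ = -3.1416 rad.
cos c = sin φ₁ sin φ₂ + cos φ₁ cos φ₂ cos Δλ = (1.0000)(0.7071) + (0.0000)(0.7071)(-1.0000) = 0.70711,
so c = arccos(0.70711) = 0.78540 rad.
Distance = R·c = 6378.14 × 0.7854 ≈ 5009 km.

5009 km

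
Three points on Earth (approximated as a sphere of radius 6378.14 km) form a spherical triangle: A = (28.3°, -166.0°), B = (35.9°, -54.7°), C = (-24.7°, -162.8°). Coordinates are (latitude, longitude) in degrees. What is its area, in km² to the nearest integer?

Side lengths (central angles): a = 2.0642, b = 0.9266, c = 1.5519 rad; semiperimeter s = 2.2714.
By l'Huilier's theorem, tan(E/4) = √[tan(s/2) tan((s−a)/2) tan((s−b)/2) tan((s−c)/2)], giving spherical excess E = 1.0128 rad.
Area = E·R² = 1.0128 × (6378.14)² ≈ 41199695 km².

41199695 km²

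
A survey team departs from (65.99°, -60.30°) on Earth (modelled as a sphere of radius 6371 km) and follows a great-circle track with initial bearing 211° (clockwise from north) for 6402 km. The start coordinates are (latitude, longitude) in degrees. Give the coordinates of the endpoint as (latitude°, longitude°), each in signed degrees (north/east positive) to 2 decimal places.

Angular distance δ = d/R = 6402/6371 = 1.00487 rad; initial bearing θ = 3.6826 rad.
sin φ₂ = sin φ₁ cos δ + cos φ₁ sin δ cos θ = (0.9135)(0.5362) + (0.4069)(0.8441)(-0.8572) = 0.1954, so φ₂ = 11.27°.
Δλ = atan2(sin θ sin δ cos φ₁, cos δ − sin φ₁ sin φ₂) = atan2(-0.1769, 0.3577) = -26.314°.
λ₂ = -60.300° − 26.314° = -86.61°.

11.27°, -86.61°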